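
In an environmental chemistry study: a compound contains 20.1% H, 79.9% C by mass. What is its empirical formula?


Assume 100 g sample. Moles of each element:
  H: 20.1/1.008 = 19.94 mol
  C: 79.9/12.01 = 6.653 mol
Divide by smallest (6.653):
  H: 19.94/6.653 = 3.0
  C: 6.653/6.653 = 1.0
Empirical formula: CH3

CH3


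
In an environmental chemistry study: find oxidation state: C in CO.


x + (-2) = 0, so x = +2
Oxidation number: +2

+2


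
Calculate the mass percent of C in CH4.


M(CH4) = 1×12.01 + 4×1.008 = 16.042 g/mol
Mass of C = 1 × 12.01 = 12.01 g/mol
% C = 12.01/16.042 × 100 = 74.87%

74.87%


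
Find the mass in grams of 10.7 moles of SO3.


M(SO3) = 80.07 g/mol
mass = n × M = 10.7 × 80.07 = 856.75 g

856.75 g


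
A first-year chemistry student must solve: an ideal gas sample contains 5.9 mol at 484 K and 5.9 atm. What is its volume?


PV = nRT  (R = 0.08206 L·atm/(mol·K))
V = nRT/P = 5.9×0.08206×484/5.9
= 39.717 L

39.717 L


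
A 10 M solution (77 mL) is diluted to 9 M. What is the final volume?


C1V1 = C2V2
10 × 77 = 9 × V2
V2 = 770/9 = 85.56 mL

85.56 mL


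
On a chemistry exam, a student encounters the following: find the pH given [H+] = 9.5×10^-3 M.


pH = -log10([H+]) = -log10(9.5×10^-3)
= 3 - log10(9.5)
= 3 - 0.98
= 2.02

2.02


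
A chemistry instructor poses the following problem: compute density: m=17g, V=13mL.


ρ = mass/volume
= 17/13
= 1.308 g/mL

1.308 g/mL


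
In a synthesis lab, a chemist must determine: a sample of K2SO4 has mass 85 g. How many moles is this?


M(K2SO4) = 174.27 g/mol
n = mass/M = 85/174.27 = 0.4877 mol

0.4877 mol


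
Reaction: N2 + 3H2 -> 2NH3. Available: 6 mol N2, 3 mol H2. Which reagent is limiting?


Mole ratio available / coefficient:
  N2: 6/1 = 6.000
  H2: 3/3 = 1.000
Smaller ratio is limiting.

H2


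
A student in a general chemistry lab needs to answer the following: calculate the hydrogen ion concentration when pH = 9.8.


[H+] = 10^(-pH) = 10^(-9.8)
= 1.58×10^-10 M

1.58×10^-10 M


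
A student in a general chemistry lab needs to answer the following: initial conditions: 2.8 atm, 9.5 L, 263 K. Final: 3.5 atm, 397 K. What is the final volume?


P1V1/T1 = P2V2/T2
V2 = P1V1T2/(T1P2)
= 2.8×9.5×397/(263×3.5)
= 11.472 L

11.472 L


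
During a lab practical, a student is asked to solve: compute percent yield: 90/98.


% yield = actual/theoretical × 100
= 90/98 × 100
= 91.84%

91.84%


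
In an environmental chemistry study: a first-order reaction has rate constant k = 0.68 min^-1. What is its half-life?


t½ = ln2/k = 0.693147/(0.68 min^-1)
= 1.019 min

1.019 min


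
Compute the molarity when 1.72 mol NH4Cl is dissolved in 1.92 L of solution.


M = n/V = 1.72/1.92 = 0.896 mol/L

0.896 M


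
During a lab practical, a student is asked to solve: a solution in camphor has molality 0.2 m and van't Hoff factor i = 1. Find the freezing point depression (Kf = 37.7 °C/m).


ΔTf = Kf × m × i
= 37.7 × 0.2 × 1
= 7.54 °C

7.54 °C


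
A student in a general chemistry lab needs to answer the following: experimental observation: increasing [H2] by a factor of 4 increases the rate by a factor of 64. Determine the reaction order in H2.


rate ∝ [H2]^n
4^n = 64 → n = 3
Order in H2: 3

3


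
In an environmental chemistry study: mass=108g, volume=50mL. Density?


ρ = mass/volume
= 108/50
= 2.16 g/mL

2.16 g/mL


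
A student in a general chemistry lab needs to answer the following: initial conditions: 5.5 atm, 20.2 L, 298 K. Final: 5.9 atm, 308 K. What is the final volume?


P1V1/T1 = P2V2/T2
V2 = P1V1T2/(T1P2)
= 5.5×20.2×308/(298×5.9)
= 19.462 L

19.462 L


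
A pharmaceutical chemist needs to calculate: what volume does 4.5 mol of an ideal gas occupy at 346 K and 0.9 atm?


PV = nRT  (R = 0.08206 L·atm/(mol·K))
V = nRT/P = 4.5×0.08206×346/0.9
= 141.964 L

141.964 L


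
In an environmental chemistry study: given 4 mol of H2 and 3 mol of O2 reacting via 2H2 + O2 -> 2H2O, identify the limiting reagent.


Mole ratio available / coefficient:
  H2: 4/2 = 2.000
  O2: 3/1 = 3.000
Smaller ratio is limiting.

H2


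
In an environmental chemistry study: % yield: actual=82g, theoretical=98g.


% yield = actual/theoretical × 100
= 82/98 × 100
= 83.67%

83.67%


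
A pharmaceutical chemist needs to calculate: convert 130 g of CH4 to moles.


M(CH4) = 16.04 g/mol
n = mass/M = 130/16.04 = 8.1047 mol

8.1047 mol


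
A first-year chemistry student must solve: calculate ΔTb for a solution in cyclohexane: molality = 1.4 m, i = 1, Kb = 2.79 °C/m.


ΔTb = Kb × m × i
= 2.79 × 1.4 × 1
= 3.906 °C

3.906 °C


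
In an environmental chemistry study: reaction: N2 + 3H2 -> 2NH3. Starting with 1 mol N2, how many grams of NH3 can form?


Mole ratio NH3:N2 = 2:1
n(NH3) = 1 × 2/1 = 2.000 mol
mass = 2.000 × 17.03 = 34.06 g

34.06 g


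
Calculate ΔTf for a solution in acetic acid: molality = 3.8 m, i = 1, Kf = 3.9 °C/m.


ΔTf = Kf × m × i
= 3.9 × 3.8 × 1
= 14.82 °C

14.82 °C


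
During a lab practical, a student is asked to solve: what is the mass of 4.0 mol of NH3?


M(NH3) = 17.03 g/mol
mass = n × M = 4.0 × 17.03 = 68.12 g

68.12 g


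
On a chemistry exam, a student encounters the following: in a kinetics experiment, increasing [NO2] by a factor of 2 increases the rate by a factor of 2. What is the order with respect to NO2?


rate ∝ [NO2]^n
2^n = 2 → n = 1
Order in NO2: 1

1


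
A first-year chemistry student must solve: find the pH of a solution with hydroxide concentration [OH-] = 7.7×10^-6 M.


pOH = -log10([OH-]) = -log10(7.7×10^-6)
= 6 - log10(7.7) = 5.11
pH = 14 - pOH = 14 - 5.11 = 8.89

8.89


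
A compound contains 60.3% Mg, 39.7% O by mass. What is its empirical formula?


Assume 100 g sample. Moles of each element:
  Mg: 60.3/24.31 = 2.48 mol
  O: 39.7/16.0 = 2.481 mol
Divide by smallest (2.48):
  Mg: 2.48/2.48 = 1.0
  O: 2.481/2.48 = 1.0
Empirical formula: MgO

MgO


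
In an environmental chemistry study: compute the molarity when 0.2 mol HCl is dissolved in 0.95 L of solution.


M = n/V = 0.2/0.95 = 0.211 mol/L

0.211 M


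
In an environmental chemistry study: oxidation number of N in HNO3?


(+1) + x + 3(-2) = 0, so x = +5
Oxidation number: +5

+5


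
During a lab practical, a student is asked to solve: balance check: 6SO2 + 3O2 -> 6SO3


Equation: 6SO2 + 3O2 -> 6SO3
Check atoms: O: 18=18, S: 6=6
Balanced

Yes, balanced


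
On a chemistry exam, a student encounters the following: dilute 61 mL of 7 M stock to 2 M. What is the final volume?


C1V1 = C2V2
7 × 61 = 2 × V2
V2 = 427/2 = 213.5 mL

213.5 mL


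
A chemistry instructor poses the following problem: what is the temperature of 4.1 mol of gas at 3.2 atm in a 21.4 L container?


PV = nRT  (R = 0.08206 L·atm/(mol·K))
T = PV/(nR) = 3.2×21.4/(4.1×0.08206)
= 68.48/0.336446
= 203.54 K

203.54 K


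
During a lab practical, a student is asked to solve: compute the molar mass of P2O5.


M(P2O5) = 2×30.97 + 5×16.0
= 61.94 + 80.0
= 141.94 g/mol

141.94 g/mol


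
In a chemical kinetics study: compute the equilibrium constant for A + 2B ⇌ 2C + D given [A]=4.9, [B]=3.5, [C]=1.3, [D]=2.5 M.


Kc = [C]^2[D]/([A][B]^2)
= (1.3^2 × 2.5^1)/(4.9^1 × 3.5^2)
= 4.225/60.025
= 0.07039

0.07039


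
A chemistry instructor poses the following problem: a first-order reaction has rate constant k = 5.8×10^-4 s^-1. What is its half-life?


t½ = ln2/k = 0.693147/(5.8×10^-4 s^-1)
= 1195 s

1195 s


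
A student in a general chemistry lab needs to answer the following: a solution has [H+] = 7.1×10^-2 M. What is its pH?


pH = -log10([H+]) = -log10(7.1×10^-2)
= 2 - log10(7.1)
= 2 - 0.85
= 1.15

1.15


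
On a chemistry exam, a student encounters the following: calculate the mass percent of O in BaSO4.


M(BaSO4) = 1×137.33 + 1×32.07 + 4×16.0 = 233.40 g/mol
Mass of O = 4 × 16.0 = 64.00 g/mol
% O = 64.00/233.40 × 100 = 27.42%

27.42%


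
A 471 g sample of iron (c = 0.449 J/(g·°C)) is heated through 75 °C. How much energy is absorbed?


q = mcΔT = 471 × 0.449 × 75
= 15860.93 J

15860.93 J


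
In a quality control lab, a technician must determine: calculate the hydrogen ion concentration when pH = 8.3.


[H+] = 10^(-pH) = 10^(-8.3)
= 5.01×10^-9 M

5.01×10^-9 M


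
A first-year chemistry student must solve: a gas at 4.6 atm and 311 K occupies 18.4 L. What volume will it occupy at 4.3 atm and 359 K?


P1V1/T1 = P2V2/T2
V2 = P1V1T2/(T1P2)
= 4.6×18.4×359/(311×4.3)
= 22.722 L

22.722 L


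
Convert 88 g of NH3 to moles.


M(NH3) = 17.03 g/mol
n = mass/M = 88/17.03 = 5.1674 mol

5.1674 mol


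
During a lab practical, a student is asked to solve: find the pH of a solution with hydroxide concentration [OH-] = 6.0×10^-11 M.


pOH = -log10([OH-]) = -log10(6.0×10^-11)
= 11 - log10(6.0) = 10.22
pH = 14 - pOH = 14 - 10.22 = 3.78

3.78


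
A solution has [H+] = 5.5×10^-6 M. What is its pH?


pH = -log10([H+]) = -log10(5.5×10^-6)
= 6 - log10(5.5)
= 6 - 0.74
= 5.26

5.26


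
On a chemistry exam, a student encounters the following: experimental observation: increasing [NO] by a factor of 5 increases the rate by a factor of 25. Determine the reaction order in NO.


rate ∝ [NO]^n
5^n = 25 → n = 2
Order in NO: 2

2


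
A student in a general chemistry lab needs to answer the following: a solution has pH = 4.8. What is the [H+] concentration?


[H+] = 10^(-pH) = 10^(-4.8)
= 1.58×10^-5 M

1.58×10^-5 M


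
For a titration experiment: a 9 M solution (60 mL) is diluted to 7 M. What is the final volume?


C1V1 = C2V2
9 × 60 = 7 × V2
V2 = 540/7 = 77.14 mL

77.14 mL


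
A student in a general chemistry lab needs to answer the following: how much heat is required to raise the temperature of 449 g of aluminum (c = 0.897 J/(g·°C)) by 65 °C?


q = mcΔT = 449 × 0.897 × 65
= 26178.95 J

26178.95 J


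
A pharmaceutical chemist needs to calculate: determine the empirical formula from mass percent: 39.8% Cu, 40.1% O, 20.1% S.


Assume 100 g sample. Moles of each element:
  Cu: 39.8/63.55 = 0.626 mol
  O: 40.1/16.0 = 2.506 mol
  S: 20.1/32.07 = 0.627 mol
Divide by smallest (0.626):
  Cu: 0.626/0.626 = 1.0
  O: 2.506/0.626 = 4.0
  S: 0.627/0.626 = 1.0
Empirical formula: CuSO4

CuSO4


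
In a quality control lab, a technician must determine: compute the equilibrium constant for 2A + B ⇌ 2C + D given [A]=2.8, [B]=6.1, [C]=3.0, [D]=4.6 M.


Kc = [C]^2[D]/([A]^2[B])
= (3.0^2 × 4.6^1)/(2.8^2 × 6.1^1)
= 41.4/47.824
= 0.8657

0.8657


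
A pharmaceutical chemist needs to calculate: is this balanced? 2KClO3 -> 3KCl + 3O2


Equation: 2KClO3 -> 3KCl + 3O2
Check atoms: Cl: 2≠3, K: 2≠3, O: 6=6
Not balanced

No, not balanced


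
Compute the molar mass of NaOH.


M(NaOH) = 1×22.99 + 1×16.0 + 1×1.008
= 22.99 + 16.0 + 1.01
= 40.0 g/mol

40.0 g/mol


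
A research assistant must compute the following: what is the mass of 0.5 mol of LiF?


M(LiF) = 25.94 g/mol
mass = n × M = 0.5 × 25.94 = 12.97 g

12.97 g


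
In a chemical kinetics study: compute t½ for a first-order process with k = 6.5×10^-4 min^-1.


t½ = ln2/k = 0.693147/(6.5×10^-4 min^-1)
= 1066 min

1066 min


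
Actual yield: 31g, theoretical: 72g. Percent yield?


% yield = actual/theoretical × 100
= 31/72 × 100
= 43.06%

43.06%


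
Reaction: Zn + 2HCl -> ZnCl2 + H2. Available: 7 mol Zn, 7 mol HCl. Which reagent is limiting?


Mole ratio available / coefficient:
  Zn: 7/1 = 7.000
  HCl: 7/2 = 3.500
Smaller ratio is limiting.

HCl


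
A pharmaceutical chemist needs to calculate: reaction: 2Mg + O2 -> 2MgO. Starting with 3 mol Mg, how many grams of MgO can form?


Mole ratio MgO:Mg = 2:2
n(MgO) = 3 × 2/2 = 3.000 mol
mass = 3.000 × 40.31 = 120.93 g

120.93 g


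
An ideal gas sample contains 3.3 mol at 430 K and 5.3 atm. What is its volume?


PV = nRT  (R = 0.08206 L·atm/(mol·K))
V = nRT/P = 3.3×0.08206×430/5.3
= 21.97 L

21.97 L


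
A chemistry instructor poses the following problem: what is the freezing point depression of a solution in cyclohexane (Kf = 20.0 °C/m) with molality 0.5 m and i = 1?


ΔTf = Kf × m × i
= 20.0 × 0.5 × 1
= 10.0 °C

10.0 °C


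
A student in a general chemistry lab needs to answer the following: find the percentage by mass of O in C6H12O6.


M(C6H12O6) = 6×12.01 + 12×1.008 + 6×16.0 = 180.156 g/mol
Mass of O = 6 × 16.0 = 96.00 g/mol
% O = 96.00/180.156 × 100 = 53.29%

53.29%


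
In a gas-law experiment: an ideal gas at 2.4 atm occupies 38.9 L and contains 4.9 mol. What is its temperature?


PV = nRT  (R = 0.08206 L·atm/(mol·K))
T = PV/(nR) = 2.4×38.9/(4.9×0.08206)
= 93.36/0.402094
= 232.18 K

232.18 K


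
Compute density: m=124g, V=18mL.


ρ = mass/volume
= 124/18
= 6.889 g/mL

6.889 g/mL


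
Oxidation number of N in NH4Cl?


x + 4(+1) + (-1) = 0, so x = -3
Oxidation number: -3

-3


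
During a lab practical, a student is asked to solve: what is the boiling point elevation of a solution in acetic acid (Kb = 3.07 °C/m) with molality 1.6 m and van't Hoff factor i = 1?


ΔTb = Kb × m × i
= 3.07 × 1.6 × 1
= 4.912 °C

4.912 °C


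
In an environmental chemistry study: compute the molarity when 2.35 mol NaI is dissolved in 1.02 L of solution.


M = n/V = 2.35/1.02 = 2.304 mol/L

2.304 M


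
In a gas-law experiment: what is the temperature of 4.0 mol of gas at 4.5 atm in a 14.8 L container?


PV = nRT  (R = 0.08206 L·atm/(mol·K))
T = PV/(nR) = 4.5×14.8/(4.0×0.08206)
= 66.60/0.328240
= 202.90 K

202.90 K


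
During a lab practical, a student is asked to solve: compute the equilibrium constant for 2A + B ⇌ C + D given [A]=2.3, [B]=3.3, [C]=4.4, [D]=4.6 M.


Kc = [C][D]/([A]^2[B])
= (4.4^1 × 4.6^1)/(2.3^2 × 3.3^1)
= 20.24/17.457
= 1.159

1.159


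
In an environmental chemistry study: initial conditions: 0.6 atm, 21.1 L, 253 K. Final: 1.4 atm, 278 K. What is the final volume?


P1V1/T1 = P2V2/T2
V2 = P1V1T2/(T1P2)
= 0.6×21.1×278/(253×1.4)
= 9.936 L

9.936 L


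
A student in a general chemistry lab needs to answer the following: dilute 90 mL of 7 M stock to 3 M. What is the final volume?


C1V1 = C2V2
7 × 90 = 3 × V2
V2 = 630/3 = 210.0 mL

210.0 mL


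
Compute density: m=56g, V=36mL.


ρ = mass/volume
= 56/36
= 1.556 g/mL

1.556 g/mL


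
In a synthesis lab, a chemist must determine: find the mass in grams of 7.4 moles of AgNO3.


M(AgNO3) = 169.88 g/mol
mass = n × M = 7.4 × 169.88 = 1257.11 g

1257.11 g


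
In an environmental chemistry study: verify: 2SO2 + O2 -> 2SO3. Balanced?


Equation: 2SO2 + O2 -> 2SO3
Check atoms: O: 6=6, S: 2=2
Balanced

Yes, balanced


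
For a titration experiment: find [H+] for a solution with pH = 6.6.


[H+] = 10^(-pH) = 10^(-6.6)
= 2.51×10^-7 M

2.51×10^-7 M


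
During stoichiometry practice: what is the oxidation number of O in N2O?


O is usually -2
Oxidation number: -2

-2


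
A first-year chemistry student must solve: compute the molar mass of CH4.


M(CH4) = 1×12.01 + 4×1.008
= 12.01 + 4.03
= 16.04 g/mol

16.04 g/mol


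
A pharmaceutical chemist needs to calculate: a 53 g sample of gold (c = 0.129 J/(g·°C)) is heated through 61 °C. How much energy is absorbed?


q = mcΔT = 53 × 0.129 × 61
= 417.06 J

417.06 J


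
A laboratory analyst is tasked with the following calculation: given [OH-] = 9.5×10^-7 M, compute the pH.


pOH = -log10([OH-]) = -log10(9.5×10^-7)
= 7 - log10(9.5) = 6.02
pH = 14 - pOH = 14 - 6.02 = 7.98

7.98


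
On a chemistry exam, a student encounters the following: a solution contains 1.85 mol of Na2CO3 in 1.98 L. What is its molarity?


M = n/V = 1.85/1.98 = 0.934 mol/L

0.934 M


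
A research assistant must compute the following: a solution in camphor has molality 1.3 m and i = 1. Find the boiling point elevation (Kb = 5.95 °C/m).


ΔTb = Kb × m × i
= 5.95 × 1.3 × 1
= 7.735 °C

7.735 °C


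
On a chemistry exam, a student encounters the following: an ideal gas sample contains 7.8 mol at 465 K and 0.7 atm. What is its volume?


PV = nRT  (R = 0.08206 L·atm/(mol·K))
V = nRT/P = 7.8×0.08206×465/0.7
= 425.188 L

425.188 L


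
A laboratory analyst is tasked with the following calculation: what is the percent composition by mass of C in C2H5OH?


M(C2H5OH) = 2×12.01 + 6×1.008 + 1×16.0 = 46.068 g/mol
Mass of C = 2 × 12.01 = 24.02 g/mol
% C = 24.02/46.068 × 100 = 52.14%

52.14%


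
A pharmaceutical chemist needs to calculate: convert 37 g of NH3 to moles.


M(NH3) = 17.03 g/mol
n = mass/M = 37/17.03 = 2.1726 mol

2.1726 mol


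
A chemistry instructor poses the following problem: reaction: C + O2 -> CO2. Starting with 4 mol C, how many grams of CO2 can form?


Mole ratio CO2:C = 1:1
n(CO2) = 4 × 1/1 = 4.000 mol
mass = 4.000 × 44.01 = 176.04 g

176.04 g


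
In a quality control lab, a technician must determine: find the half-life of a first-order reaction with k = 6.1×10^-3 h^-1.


t½ = ln2/k = 0.693147/(6.1×10^-3 h^-1)
= 113.6 h

113.6 h


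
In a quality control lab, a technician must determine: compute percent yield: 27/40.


% yield = actual/theoretical × 100
= 27/40 × 100
= 67.5%

67.5%


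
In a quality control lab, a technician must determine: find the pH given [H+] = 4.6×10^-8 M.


pH = -log10([H+]) = -log10(4.6×10^-8)
= 8 - log10(4.6)
= 8 - 0.66
= 7.34

7.34


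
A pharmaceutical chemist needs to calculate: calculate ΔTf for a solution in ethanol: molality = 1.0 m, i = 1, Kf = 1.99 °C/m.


ΔTf = Kf × m × i
= 1.99 × 1.0 × 1
= 1.99 °C

1.99 °C


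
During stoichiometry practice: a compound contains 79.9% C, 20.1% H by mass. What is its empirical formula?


Assume 100 g sample. Moles of each element:
  C: 79.9/12.01 = 6.653 mol
  H: 20.1/1.008 = 19.94 mol
Divide by smallest (6.653):
  C: 6.653/6.653 = 1.0
  H: 19.94/6.653 = 3.0
Empirical formula: CH3

CH3


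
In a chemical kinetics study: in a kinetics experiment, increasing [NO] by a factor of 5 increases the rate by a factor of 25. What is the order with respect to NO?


rate ∝ [NO]^n
5^n = 25 → n = 2
Order in NO: 2

2


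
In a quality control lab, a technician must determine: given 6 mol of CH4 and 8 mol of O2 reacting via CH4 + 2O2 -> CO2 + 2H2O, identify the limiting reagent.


Mole ratio available / coefficient:
  CH4: 6/1 = 6.000
  O2: 8/2 = 4.000
Smaller ratio is limiting.

O2


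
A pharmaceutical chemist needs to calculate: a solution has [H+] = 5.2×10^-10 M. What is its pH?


pH = -log10([H+]) = -log10(5.2×10^-10)
= 10 - log10(5.2)
= 10 - 0.72
= 9.28

9.28


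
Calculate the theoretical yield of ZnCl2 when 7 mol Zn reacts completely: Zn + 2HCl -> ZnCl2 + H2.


Mole ratio ZnCl2:Zn = 1:1
n(ZnCl2) = 7 × 1/1 = 7.000 mol
mass = 7.000 × 136.28 = 953.96 g

953.96 g


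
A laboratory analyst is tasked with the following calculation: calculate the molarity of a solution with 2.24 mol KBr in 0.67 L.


M = n/V = 2.24/0.67 = 3.343 mol/L

3.343 M


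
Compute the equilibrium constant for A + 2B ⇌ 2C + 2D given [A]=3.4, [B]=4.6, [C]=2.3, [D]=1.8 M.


Kc = [C]^2[D]^2/([A][B]^2)
= (2.3^2 × 1.8^2)/(3.4^1 × 4.6^2)
= 17.1396/71.944
= 0.2382

0.2382


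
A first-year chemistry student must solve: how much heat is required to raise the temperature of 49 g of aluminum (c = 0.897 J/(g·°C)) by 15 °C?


q = mcΔT = 49 × 0.897 × 15
= 659.30 J

659.30 J


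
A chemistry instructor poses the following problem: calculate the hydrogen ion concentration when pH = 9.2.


[H+] = 10^(-pH) = 10^(-9.2)
= 6.31×10^-10 M

6.31×10^-10 M


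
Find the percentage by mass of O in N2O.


M(N2O) = 2×14.01 + 1×16.0 = 44.02 g/mol
Mass of O = 1 × 16.0 = 16.00 g/mol
% O = 16.00/44.02 × 100 = 36.35%

36.35%


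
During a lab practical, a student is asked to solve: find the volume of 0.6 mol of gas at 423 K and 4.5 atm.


PV = nRT  (R = 0.08206 L·atm/(mol·K))
V = nRT/P = 0.6×0.08206×423/4.5
= 4.628 L

4.628 L


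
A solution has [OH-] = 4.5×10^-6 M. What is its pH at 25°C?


pOH = -log10([OH-]) = -log10(4.5×10^-6)
= 6 - log10(4.5) = 5.35
pH = 14 - pOH = 14 - 5.35 = 8.65

8.65


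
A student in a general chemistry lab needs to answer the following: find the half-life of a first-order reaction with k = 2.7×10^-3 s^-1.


t½ = ln2/k = 0.693147/(2.7×10^-3 s^-1)
= 256.7 s

256.7 s


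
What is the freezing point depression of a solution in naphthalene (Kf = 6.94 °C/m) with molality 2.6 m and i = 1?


ΔTf = Kf × m × i
= 6.94 × 2.6 × 1
= 18.044 °C

18.044 °C


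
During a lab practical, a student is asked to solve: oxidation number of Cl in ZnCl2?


halide: -1
Oxidation number: -1

-1


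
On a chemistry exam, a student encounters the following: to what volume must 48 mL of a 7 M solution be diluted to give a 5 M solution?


C1V1 = C2V2
7 × 48 = 5 × V2
V2 = 336/5 = 67.2 mL

67.2 mL


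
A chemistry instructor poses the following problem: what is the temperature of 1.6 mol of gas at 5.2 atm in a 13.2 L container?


PV = nRT  (R = 0.08206 L·atm/(mol·K))
T = PV/(nR) = 5.2×13.2/(1.6×0.08206)
= 68.64/0.131296
= 522.79 K

522.79 K


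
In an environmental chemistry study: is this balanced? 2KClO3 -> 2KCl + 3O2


Equation: 2KClO3 -> 2KCl + 3O2
Check atoms: Cl: 2=2, K: 2=2, O: 6=6
Balanced

Yes, balanced


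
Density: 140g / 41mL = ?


ρ = mass/volume
= 140/41
= 3.415 g/mL

3.415 g/mL


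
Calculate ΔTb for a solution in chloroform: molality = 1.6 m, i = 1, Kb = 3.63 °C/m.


ΔTb = Kb × m × i
= 3.63 × 1.6 × 1
= 5.808 °C

5.808 °C


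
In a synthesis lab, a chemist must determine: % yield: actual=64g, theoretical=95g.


% yield = actual/theoretical × 100
= 64/95 × 100
= 67.37%

67.37%


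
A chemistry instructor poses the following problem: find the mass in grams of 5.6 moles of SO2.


M(SO2) = 64.07 g/mol
mass = n × M = 5.6 × 64.07 = 358.79 g

358.79 g


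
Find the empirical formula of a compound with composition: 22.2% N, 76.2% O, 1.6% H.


Assume 100 g sample. Moles of each element:
  N: 22.2/14.01 = 1.585 mol
  O: 76.2/16.0 = 4.763 mol
  H: 1.6/1.008 = 1.587 mol
Divide by smallest (1.585):
  N: 1.585/1.585 = 1.0
  O: 4.763/1.585 = 3.01
  H: 1.587/1.585 = 1.0
Empirical formula: HNO3

HNO3


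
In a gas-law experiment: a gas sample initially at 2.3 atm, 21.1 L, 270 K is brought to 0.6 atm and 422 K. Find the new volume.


P1V1/T1 = P2V2/T2
V2 = P1V1T2/(T1P2)
= 2.3×21.1×422/(270×0.6)
= 126.418 L

126.418 L


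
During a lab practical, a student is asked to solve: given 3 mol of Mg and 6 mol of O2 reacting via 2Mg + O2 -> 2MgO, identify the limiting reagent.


Mole ratio available / coefficient:
  Mg: 3/2 = 1.500
  O2: 6/1 = 6.000
Smaller ratio is limiting.

Mg


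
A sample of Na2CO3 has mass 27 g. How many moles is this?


M(Na2CO3) = 105.99 g/mol
n = mass/M = 27/105.99 = 0.2547 mol

0.2547 mol


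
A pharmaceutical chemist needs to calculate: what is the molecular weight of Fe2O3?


M(Fe2O3) = 2×55.85 + 3×16.0
= 111.7 + 48.0
= 159.7 g/mol

159.7 g/mol


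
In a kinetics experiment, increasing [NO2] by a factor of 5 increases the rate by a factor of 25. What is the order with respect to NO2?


rate ∝ [NO2]^n
5^n = 25 → n = 2
Order in NO2: 2

2


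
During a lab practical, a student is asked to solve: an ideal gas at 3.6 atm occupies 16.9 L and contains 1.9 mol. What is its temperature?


PV = nRT  (R = 0.08206 L·atm/(mol·K))
T = PV/(nR) = 3.6×16.9/(1.9×0.08206)
= 60.84/0.155914
= 390.22 K

390.22 K


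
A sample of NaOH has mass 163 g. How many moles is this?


M(NaOH) = 40.0 g/mol
n = mass/M = 163/40.0 = 4.075 mol

4.075 mol


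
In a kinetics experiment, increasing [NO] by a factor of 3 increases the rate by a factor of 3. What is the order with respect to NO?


rate ∝ [NO]^n
3^n = 3 → n = 1
Order in NO: 1

1


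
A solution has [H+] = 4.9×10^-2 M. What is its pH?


pH = -log10([H+]) = -log10(4.9×10^-2)
= 2 - log10(4.9)
= 2 - 0.69
= 1.31

1.31


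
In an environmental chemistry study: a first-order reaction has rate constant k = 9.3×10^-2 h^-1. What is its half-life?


t½ = ln2/k = 0.693147/(9.3×10^-2 h^-1)
= 7.453 h

7.453 h


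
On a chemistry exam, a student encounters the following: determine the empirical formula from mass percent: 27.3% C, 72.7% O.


Assume 100 g sample. Moles of each element:
  C: 27.3/12.01 = 2.273 mol
  O: 72.7/16.0 = 4.544 mol
Divide by smallest (2.273):
  C: 2.273/2.273 = 1.0
  O: 4.544/2.273 = 2.0
Empirical formula: CO2

CO2


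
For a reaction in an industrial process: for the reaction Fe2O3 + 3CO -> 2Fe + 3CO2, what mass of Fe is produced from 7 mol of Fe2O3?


Mole ratio Fe:Fe2O3 = 2:1
n(Fe) = 7 × 2/1 = 14.000 mol
mass = 14.000 × 55.85 = 781.9 g

781.9 g


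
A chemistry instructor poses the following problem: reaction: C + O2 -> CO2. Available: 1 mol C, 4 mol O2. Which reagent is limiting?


Mole ratio available / coefficient:
  C: 1/1 = 1.000
  O2: 4/1 = 4.000
Smaller ratio is limiting.

C


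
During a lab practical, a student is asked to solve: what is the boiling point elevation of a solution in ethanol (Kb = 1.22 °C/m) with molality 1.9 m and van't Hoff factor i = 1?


ΔTb = Kb × m × i
= 1.22 × 1.9 × 1
= 2.318 °C

2.318 °C


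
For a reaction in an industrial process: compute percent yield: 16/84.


% yield = actual/theoretical × 100
= 16/84 × 100
= 19.05%

19.05%


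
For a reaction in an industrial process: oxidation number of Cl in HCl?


halide: -1
Oxidation number: -1

-1


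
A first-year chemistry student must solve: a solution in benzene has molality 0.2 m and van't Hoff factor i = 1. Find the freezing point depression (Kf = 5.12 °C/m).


ΔTf = Kf × m × i
= 5.12 × 0.2 × 1
= 1.024 °C

1.024 °C


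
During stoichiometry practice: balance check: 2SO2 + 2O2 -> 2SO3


Equation: 2SO2 + 2O2 -> 2SO3
Check atoms: O: 8≠6, S: 2=2
Not balanced

No, not balanced


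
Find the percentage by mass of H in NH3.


M(NH3) = 1×14.01 + 3×1.008 = 17.034 g/mol
Mass of H = 3 × 1.008 = 3.024 g/mol
% H = 3.024/17.034 × 100 = 17.75%

17.75%


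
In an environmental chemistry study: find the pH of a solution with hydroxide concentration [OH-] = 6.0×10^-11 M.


pOH = -log10([OH-]) = -log10(6.0×10^-11)
= 11 - log10(6.0) = 10.22
pH = 14 - pOH = 14 - 10.22 = 3.78

3.78


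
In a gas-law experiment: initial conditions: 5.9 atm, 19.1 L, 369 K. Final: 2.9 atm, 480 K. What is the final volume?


P1V1/T1 = P2V2/T2
V2 = P1V1T2/(T1P2)
= 5.9×19.1×480/(369×2.9)
= 50.548 L

50.548 L


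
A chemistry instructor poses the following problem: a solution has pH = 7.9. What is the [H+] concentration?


[H+] = 10^(-pH) = 10^(-7.9)
= 1.26×10^-8 M

1.26×10^-8 M


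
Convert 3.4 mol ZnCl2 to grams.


M(ZnCl2) = 136.28 g/mol
mass = n × M = 3.4 × 136.28 = 463.35 g

463.35 g


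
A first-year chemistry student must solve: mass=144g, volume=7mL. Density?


ρ = mass/volume
= 144/7
= 20.571 g/mL

20.571 g/mL


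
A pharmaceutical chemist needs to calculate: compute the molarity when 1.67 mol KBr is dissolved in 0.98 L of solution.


M = n/V = 1.67/0.98 = 1.704 mol/L

1.704 M


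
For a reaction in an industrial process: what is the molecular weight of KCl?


M(KCl) = 1×39.1 + 1×35.45
= 39.1 + 35.45
= 74.55 g/mol

74.55 g/mol


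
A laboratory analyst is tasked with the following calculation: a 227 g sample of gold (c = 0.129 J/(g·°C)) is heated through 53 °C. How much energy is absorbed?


q = mcΔT = 227 × 0.129 × 53
= 1552.00 J

1552.00 J


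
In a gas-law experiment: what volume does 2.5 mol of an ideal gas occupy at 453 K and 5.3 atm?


PV = nRT  (R = 0.08206 L·atm/(mol·K))
V = nRT/P = 2.5×0.08206×453/5.3
= 17.535 L

17.535 L


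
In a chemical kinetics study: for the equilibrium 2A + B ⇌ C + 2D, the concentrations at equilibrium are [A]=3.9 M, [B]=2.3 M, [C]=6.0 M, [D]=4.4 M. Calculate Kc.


Kc = [C][D]^2/([A]^2[B])
= (6.0^1 × 4.4^2)/(3.9^2 × 2.3^1)
= 116.16/34.983
= 3.320

3.320


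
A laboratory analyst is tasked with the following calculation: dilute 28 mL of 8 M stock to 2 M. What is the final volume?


C1V1 = C2V2
8 × 28 = 2 × V2
V2 = 224/2 = 112.0 mL

112.0 mL


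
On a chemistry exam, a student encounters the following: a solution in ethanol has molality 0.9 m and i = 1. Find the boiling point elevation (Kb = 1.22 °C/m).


ΔTb = Kb × m × i
= 1.22 × 0.9 × 1
= 1.098 °C

1.098 °C


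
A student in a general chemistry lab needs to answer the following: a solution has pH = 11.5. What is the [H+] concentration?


[H+] = 10^(-pH) = 10^(-11.5)
= 3.16×10^-12 M

3.16×10^-12 M


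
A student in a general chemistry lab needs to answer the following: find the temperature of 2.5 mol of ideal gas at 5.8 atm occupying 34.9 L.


PV = nRT  (R = 0.08206 L·atm/(mol·K))
T = PV/(nR) = 5.8×34.9/(2.5×0.08206)
= 202.42/0.205150
= 986.69 K

986.69 K


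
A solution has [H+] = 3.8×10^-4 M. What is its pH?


pH = -log10([H+]) = -log10(3.8×10^-4)
= 4 - log10(3.8)
= 4 - 0.58
= 3.42

3.42


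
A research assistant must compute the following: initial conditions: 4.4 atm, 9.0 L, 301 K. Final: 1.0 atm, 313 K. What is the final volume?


P1V1/T1 = P2V2/T2
V2 = P1V1T2/(T1P2)
= 4.4×9.0×313/(301×1.0)
= 41.179 L

41.179 L


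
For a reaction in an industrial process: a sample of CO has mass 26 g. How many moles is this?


M(CO) = 28.01 g/mol
n = mass/M = 26/28.01 = 0.9282 mol

0.9282 mol


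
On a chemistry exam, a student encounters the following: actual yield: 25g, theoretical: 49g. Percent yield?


% yield = actual/theoretical × 100
= 25/49 × 100
= 51.02%

51.02%


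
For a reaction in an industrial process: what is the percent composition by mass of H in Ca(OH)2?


M(Ca(OH)2) = 1×40.08 + 2×16.0 + 2×1.008 = 74.096 g/mol
Mass of H = 2 × 1.008 = 2.016 g/mol
% H = 2.016/74.096 × 100 = 2.72%

2.72%


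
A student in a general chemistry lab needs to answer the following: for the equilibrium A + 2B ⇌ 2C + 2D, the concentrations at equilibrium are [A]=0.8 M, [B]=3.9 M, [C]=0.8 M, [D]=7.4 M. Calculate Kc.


Kc = [C]^2[D]^2/([A][B]^2)
= (0.8^2 × 7.4^2)/(0.8^1 × 3.9^2)
= 35.0464/12.168
= 2.880

2.880


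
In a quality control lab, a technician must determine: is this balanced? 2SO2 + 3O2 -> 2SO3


Equation: 2SO2 + 3O2 -> 2SO3
Check atoms: O: 10≠6, S: 2=2
Not balanced

No, not balanced


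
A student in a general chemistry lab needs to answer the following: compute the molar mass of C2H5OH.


M(C2H5OH) = 2×12.01 + 6×1.008 + 1×16.0
= 24.02 + 6.05 + 16.0
= 46.07 g/mol

46.07 g/mol


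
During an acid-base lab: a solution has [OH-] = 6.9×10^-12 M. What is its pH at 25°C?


pOH = -log10([OH-]) = -log10(6.9×10^-12)
= 12 - log10(6.9) = 11.16
pH = 14 - pOH = 14 - 11.16 = 2.84

2.84


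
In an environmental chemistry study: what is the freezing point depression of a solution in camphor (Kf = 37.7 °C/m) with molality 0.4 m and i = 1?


ΔTf = Kf × m × i
= 37.7 × 0.4 × 1
= 15.08 °C

15.08 °C


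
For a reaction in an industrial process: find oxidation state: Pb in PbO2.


x + 2(-2) = 0, so x = +4
Oxidation number: +4

+4


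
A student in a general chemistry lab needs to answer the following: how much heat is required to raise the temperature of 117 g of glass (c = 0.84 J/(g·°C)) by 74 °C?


q = mcΔT = 117 × 0.84 × 74
= 7272.72 J

7272.72 J


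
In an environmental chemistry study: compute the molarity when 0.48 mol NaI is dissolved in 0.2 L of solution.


M = n/V = 0.48/0.2 = 2.400 mol/L

2.400 M


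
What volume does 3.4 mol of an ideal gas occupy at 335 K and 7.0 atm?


PV = nRT  (R = 0.08206 L·atm/(mol·K))
V = nRT/P = 3.4×0.08206×335/7.0
= 13.352 L

13.352 L


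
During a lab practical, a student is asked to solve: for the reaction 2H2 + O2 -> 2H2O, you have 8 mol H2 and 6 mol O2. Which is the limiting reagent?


Mole ratio available / coefficient:
  H2: 8/2 = 4.000
  O2: 6/1 = 6.000
Smaller ratio is limiting.

H2


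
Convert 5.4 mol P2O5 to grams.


M(P2O5) = 141.94 g/mol
mass = n × M = 5.4 × 141.94 = 766.48 g

766.48 g


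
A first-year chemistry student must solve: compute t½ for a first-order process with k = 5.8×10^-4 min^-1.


t½ = ln2/k = 0.693147/(5.8×10^-4 min^-1)
= 1195 min

1195 min


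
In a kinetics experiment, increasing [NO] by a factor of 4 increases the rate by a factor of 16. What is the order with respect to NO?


rate ∝ [NO]^n
4^n = 16 → n = 2
Order in NO: 2

2


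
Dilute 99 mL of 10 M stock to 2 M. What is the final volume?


C1V1 = C2V2
10 × 99 = 2 × V2
V2 = 990/2 = 495.0 mL

495.0 mL


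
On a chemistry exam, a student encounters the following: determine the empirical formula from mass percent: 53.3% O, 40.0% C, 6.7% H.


Assume 100 g sample. Moles of each element:
  O: 53.3/16.0 = 3.331 mol
  C: 40.0/12.01 = 3.331 mol
  H: 6.7/1.008 = 6.647 mol
Divide by smallest (3.331):
  O: 3.331/3.331 = 1.0
  C: 3.331/3.331 = 1.0
  H: 6.647/3.331 = 2.0
Empirical formula: CH2O

CH2O


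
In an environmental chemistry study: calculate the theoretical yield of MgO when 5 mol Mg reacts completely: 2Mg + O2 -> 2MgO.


Mole ratio MgO:Mg = 2:2
n(MgO) = 5 × 2/2 = 5.000 mol
mass = 5.000 × 40.31 = 201.55 g

201.55 g


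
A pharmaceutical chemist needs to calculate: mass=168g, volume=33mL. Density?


ρ = mass/volume
= 168/33
= 5.091 g/mL

5.091 g/mL


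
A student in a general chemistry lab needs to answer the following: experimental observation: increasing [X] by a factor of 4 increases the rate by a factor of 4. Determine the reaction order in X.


rate ∝ [X]^n
4^n = 4 → n = 1
Order in X: 1

1


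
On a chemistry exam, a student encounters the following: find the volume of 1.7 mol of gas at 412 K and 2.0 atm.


PV = nRT  (R = 0.08206 L·atm/(mol·K))
V = nRT/P = 1.7×0.08206×412/2.0
= 28.737 L

28.737 L


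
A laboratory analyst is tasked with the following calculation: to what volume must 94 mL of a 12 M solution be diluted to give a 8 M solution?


C1V1 = C2V2
12 × 94 = 8 × V2
V2 = 1128/8 = 141.0 mL

141.0 mL


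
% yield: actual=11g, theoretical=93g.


% yield = actual/theoretical × 100
= 11/93 × 100
= 11.83%

11.83%


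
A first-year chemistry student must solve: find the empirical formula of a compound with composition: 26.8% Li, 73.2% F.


Assume 100 g sample. Moles of each element:
  Li: 26.8/6.94 = 3.862 mol
  F: 73.2/19.0 = 3.853 mol
Divide by smallest (3.853):
  Li: 3.862/3.853 = 1.0
  F: 3.853/3.853 = 1.0
Empirical formula: LiF

LiF


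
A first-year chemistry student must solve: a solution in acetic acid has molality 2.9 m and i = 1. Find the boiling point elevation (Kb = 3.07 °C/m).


ΔTb = Kb × m × i
= 3.07 × 2.9 × 1
= 8.903 °C

8.903 °C


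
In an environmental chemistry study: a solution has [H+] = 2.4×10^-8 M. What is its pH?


pH = -log10([H+]) = -log10(2.4×10^-8)
= 8 - log10(2.4)
= 8 - 0.38
= 7.62

7.62


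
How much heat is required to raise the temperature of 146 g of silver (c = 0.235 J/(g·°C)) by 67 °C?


q = mcΔT = 146 × 0.235 × 67
= 2298.77 J

2298.77 J


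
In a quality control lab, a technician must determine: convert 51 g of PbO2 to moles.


M(PbO2) = 239.2 g/mol
n = mass/M = 51/239.2 = 0.2132 mol

0.2132 mol


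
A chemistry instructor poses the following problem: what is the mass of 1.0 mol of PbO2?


M(PbO2) = 239.2 g/mol
mass = n × M = 1.0 × 239.2 = 239.20 g

239.20 g


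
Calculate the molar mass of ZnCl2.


M(ZnCl2) = 1×65.38 + 2×35.45
= 65.38 + 70.9
= 136.28 g/mol

136.28 g/mol


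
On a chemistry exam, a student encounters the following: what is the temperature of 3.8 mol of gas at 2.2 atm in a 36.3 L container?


PV = nRT  (R = 0.08206 L·atm/(mol·K))
T = PV/(nR) = 2.2×36.3/(3.8×0.08206)
= 79.86/0.311828
= 256.10 K

256.10 K


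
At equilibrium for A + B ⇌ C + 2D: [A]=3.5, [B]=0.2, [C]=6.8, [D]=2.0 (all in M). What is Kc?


Kc = [C][D]^2/([A][B])
= (6.8^1 × 2.0^2)/(3.5^1 × 0.2^1)
= 27.2/0.7
= 38.86

38.86


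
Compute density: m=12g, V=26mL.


ρ = mass/volume
= 12/26
= 0.462 g/mL

0.462 g/mL


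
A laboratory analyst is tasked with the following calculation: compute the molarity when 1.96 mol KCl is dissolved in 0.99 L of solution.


M = n/V = 1.96/0.99 = 1.980 mol/L

1.980 M


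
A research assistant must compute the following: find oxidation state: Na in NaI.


Group 1 metal: +1
Oxidation number: +1

+1


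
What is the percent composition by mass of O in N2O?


M(N2O) = 2×14.01 + 1×16.0 = 44.02 g/mol
Mass of O = 1 × 16.0 = 16.00 g/mol
% O = 16.00/44.02 × 100 = 36.35%

36.35%


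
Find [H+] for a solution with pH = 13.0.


[H+] = 10^(-pH) = 10^(-13.0)
= 1.0×10^-13 M

1.0×10^-13 M


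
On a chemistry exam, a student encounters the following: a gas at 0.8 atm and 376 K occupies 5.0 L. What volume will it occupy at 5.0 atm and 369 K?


P1V1/T1 = P2V2/T2
V2 = P1V1T2/(T1P2)
= 0.8×5.0×369/(376×5.0)
= 0.785 L

0.785 L


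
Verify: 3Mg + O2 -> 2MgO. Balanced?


Equation: 3Mg + O2 -> 2MgO
Check atoms: Mg: 3≠2, O: 2=2
Not balanced

No, not balanced


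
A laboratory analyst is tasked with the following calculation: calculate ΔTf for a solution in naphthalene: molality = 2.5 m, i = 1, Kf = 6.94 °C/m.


ΔTf = Kf × m × i
= 6.94 × 2.5 × 1
= 17.35 °C

17.35 °C


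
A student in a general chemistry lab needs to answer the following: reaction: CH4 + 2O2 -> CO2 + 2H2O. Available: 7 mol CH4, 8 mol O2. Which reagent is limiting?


Mole ratio available / coefficient:
  CH4: 7/1 = 7.000
  O2: 8/2 = 4.000
Smaller ratio is limiting.

O2


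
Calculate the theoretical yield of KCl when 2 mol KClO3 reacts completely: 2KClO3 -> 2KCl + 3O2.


Mole ratio KCl:KClO3 = 2:2
n(KCl) = 2 × 2/2 = 2.000 mol
mass = 2.000 × 74.55 = 149.1 g

149.1 g


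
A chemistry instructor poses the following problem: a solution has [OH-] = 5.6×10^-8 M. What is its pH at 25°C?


pOH = -log10([OH-]) = -log10(5.6×10^-8)
= 8 - log10(5.6) = 7.25
pH = 14 - pOH = 14 - 7.25 = 6.75

6.75


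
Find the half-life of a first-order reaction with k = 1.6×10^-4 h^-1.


t½ = ln2/k = 0.693147/(1.6×10^-4 h^-1)
= 4332 h

4332 h


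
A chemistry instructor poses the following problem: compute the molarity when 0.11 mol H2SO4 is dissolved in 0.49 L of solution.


M = n/V = 0.11/0.49 = 0.224 mol/L

0.224 M


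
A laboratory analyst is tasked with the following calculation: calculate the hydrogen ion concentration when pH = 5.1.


[H+] = 10^(-pH) = 10^(-5.1)
= 7.94×10^-6 M

7.94×10^-6 M


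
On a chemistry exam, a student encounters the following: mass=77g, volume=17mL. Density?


ρ = mass/volume
= 77/17
= 4.529 g/mL

4.529 g/mL


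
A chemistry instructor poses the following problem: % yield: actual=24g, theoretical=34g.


% yield = actual/theoretical × 100
= 24/34 × 100
= 70.59%

70.59%


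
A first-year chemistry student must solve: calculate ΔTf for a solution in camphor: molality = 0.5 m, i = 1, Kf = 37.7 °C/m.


ΔTf = Kf × m × i
= 37.7 × 0.5 × 1
= 18.85 °C

18.85 °C
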